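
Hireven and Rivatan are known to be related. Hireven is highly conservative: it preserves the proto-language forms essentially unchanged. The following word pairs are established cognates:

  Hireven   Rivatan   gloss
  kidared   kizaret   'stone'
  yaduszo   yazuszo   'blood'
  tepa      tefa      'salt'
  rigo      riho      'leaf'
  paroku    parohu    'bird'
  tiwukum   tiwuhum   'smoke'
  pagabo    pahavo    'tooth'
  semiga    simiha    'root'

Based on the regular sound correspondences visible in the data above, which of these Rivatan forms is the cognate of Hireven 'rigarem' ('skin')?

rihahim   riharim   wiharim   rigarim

pagabo ~ pahavo, semiga ~ simiha — Hireven g corresponds to Rivatan h between vowels (before a back vowel).
semiga ~ simiha — Hireven e corresponds to Rivatan i after a consonant, before a nasal.
Applying these to Hireven 'rigarem':
  rigarem → riharem   (g→h between vowels (before a back vowel))
  riharem → riharim   (e→i after a consonant, before a nasal)
So the Rivatan cognate is 'riharim'.

riharim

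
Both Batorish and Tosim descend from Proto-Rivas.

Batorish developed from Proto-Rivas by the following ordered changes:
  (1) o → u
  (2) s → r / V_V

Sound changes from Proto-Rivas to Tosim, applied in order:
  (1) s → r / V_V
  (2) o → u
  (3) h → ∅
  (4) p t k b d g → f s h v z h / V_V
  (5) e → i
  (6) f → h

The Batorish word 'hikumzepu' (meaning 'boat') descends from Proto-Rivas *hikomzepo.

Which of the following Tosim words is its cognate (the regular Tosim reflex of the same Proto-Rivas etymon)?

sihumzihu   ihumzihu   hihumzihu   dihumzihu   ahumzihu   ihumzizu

ihumzihu

Tosim: start from *hikomzepo.
  rule 1: no change — hikomzepo
  rule 2 (vowel merger): hikomzepo → hikumzepu
  rule 3 (h-loss): hikumzepu → ikumzepu
  rule 4 (intervocalic lenition): ikumzepu → ihumzefu
  rule 5 (vowel merger): ihumzefu → ihumzifu
  rule 6 (unconditioned shift): ihumzifu → ihumzihu
  ⇒ Tosim ihumzihu
The other candidates each miss or misapply at least one Tosim change.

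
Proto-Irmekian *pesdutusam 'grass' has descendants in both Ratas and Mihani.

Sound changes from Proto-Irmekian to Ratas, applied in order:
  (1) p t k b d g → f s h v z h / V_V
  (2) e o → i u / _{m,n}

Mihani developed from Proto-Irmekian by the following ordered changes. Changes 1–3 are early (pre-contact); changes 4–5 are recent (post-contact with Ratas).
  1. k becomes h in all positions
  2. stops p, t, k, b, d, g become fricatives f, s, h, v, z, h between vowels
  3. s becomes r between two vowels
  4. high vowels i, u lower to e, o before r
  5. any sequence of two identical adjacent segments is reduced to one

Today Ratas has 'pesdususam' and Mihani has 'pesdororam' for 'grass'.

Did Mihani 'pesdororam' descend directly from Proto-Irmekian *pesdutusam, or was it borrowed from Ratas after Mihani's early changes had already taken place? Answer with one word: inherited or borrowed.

inherited

If inherited, *pesdutusam would pass through all of Mihani's changes:
Mihani: start from *pesdutusam.
  rule 1: no change — pesdutusam
  rule 2 (intervocalic lenition): pesdutusam → pesdususam
  rule 3 (rhotacism): pesdususam → pesdururam
  rule 4 (pre-rhotic lowering): pesdururam → pesdororam
  rule 5: no change — pesdororam
  ⇒ Mihani pesdororam
If borrowed from Ratas 'pesdususam' after the early changes, it would undergo only the recent ones:
  rule 4 (pre-rhotic lowering): no change (pesdususam)
  rule 5 (degemination): no change (pesdususam)
  ⇒ as a loan: pesdususam
Mihani 'pesdororam' matches the inherited outcome exactly, so it is an inherited cognate, not a loan.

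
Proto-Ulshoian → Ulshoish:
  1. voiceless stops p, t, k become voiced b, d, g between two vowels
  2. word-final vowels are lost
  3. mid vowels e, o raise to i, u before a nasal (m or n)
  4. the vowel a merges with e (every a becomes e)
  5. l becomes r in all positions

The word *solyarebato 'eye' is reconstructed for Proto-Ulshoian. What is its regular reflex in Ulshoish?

Ulshoish: start from *solyarebato.
  rule 1 (intervocalic voicing): solyarebato → solyarebado
  rule 2 (apocope): solyarebado → solyarebad
  rule 3: no change — solyarebad
  rule 4 (vowel merger): solyarebad → solyerebed
  rule 5 (unconditioned shift): solyerebed → soryerebed
  ⇒ Ulshoish soryerebed

soryerebed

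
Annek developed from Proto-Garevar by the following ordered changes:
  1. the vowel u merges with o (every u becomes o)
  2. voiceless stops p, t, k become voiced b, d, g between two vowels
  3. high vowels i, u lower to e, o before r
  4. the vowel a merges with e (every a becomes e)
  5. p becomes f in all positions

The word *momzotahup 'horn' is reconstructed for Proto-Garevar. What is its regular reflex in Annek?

Annek: start from *momzotahup.
  rule 1 (vowel merger): momzotahup → momzotahop
  rule 2 (intervocalic voicing): momzotahop → momzodahop
  rule 3: no change — momzodahop
  rule 4 (vowel merger): momzodahop → momzodehop
  rule 5 (unconditioned shift): momzodehop → momzodehof
  ⇒ Annek momzodehof

momzodehof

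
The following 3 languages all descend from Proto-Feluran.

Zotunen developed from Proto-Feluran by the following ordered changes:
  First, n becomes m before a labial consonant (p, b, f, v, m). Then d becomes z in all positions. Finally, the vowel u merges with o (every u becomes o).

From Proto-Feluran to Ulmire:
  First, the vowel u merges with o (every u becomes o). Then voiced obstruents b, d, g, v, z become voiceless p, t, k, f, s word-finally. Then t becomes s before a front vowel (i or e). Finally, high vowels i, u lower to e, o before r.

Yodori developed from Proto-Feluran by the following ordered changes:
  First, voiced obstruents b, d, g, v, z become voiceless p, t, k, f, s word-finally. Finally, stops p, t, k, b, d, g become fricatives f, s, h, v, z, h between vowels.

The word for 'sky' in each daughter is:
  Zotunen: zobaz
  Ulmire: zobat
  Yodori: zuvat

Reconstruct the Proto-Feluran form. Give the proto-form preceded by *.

*zubad

Position 2: Zotunen has o, Ulmire has o, Yodori has u. Yodori preserves u here (none of its changes turn any other segment into u), so the proto-segment is *u.
Position 5: Zotunen has z, Ulmire has t, Yodori has t. Taking the neighbouring segments as reconstructed: Zotunen z could go back to *d or *z; Ulmire t could go back to *t or *d; Yodori t could go back to *t or *d — the one source consistent with every daughter is *d.
This points to *zubad. Verify forward in each daughter:
Zotunen: start from *zubad.
  rule 1: no change — zubad
  rule 2 (unconditioned shift): zubad → zubaz
  rule 3 (vowel merger): zubaz → zobaz
  ⇒ Zotunen zobaz
Ulmire: *zubad > zobad > zobat  (by vowel merger, final devoicing)
Yodori: start from *zubad.
  rule 1 (final devoicing): zubad → zubat
  rule 2 (intervocalic lenition): zubat → zuvat
  ⇒ Yodori zuvat
No other proto-form is consistent with every reflex, so the reconstruction is *zubad.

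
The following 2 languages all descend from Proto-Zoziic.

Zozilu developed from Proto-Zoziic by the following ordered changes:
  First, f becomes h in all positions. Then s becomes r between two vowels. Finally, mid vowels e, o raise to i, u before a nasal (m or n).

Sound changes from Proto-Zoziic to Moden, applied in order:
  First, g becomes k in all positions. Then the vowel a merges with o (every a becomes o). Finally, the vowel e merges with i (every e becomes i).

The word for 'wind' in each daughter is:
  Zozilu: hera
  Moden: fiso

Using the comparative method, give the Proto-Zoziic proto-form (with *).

*fesa

Position 4: Zozilu has a, Moden has o. Zozilu preserves a here (none of its changes turn any other segment into a), so the proto-segment is *a.
Position 2: Zozilu has e, Moden has i. Zozilu preserves e here (none of its changes turn any other segment into e), so the proto-segment is *e.
Verify the candidate proto-form against each daughter:
Zozilu: start from *fesa.
  rule 1 (unconditioned shift): fesa → hesa
  rule 2 (rhotacism): hesa → hera
  rule 3: no change — hera
  ⇒ Zozilu hera
Moden: *fesa > feso > fiso  (by vowel merger, vowel merger)
No other proto-form is consistent with every reflex, so the reconstruction is *fesa.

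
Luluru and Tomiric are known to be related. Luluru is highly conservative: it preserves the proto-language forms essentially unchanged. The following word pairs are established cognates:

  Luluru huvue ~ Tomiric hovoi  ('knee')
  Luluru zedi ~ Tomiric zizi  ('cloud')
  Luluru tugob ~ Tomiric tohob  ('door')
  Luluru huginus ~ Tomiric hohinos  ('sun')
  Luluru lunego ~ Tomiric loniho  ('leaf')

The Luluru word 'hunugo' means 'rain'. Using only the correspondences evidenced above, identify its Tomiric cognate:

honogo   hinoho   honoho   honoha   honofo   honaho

honoho

lunego ~ loniho — Luluru u corresponds to Tomiric o after a consonant, before a nasal.
tugob ~ tohob, huginus ~ hohinos — Luluru u corresponds to Tomiric o after a consonant, before a consonant other than r, m, n, p, b, f, v.
tugob ~ tohob, lunego ~ loniho — Luluru g corresponds to Tomiric h between vowels (before a back vowel).
Applying these to Luluru 'hunugo':
  hunugo → honugo   (u→o after a consonant, before a nasal)
  honugo → honogo   (u→o after a consonant, before a consonant other than r, m, n, p, b, f, v)
  honogo → honoho   (g→h between vowels (before a back vowel))
So the Tomiric cognate is 'honoho'.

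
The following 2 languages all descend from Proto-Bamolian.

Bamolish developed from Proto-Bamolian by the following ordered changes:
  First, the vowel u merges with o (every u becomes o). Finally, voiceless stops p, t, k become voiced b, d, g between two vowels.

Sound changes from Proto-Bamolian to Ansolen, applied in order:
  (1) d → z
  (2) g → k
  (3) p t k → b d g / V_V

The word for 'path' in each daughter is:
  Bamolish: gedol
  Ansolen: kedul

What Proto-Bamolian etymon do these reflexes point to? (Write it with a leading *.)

Position 4: Bamolish has o, Ansolen has u. Ansolen preserves u here (none of its changes turn any other segment into u), so the proto-segment is *u.
Position 3: Bamolish has d, Ansolen has d. In Ansolen, d can only continue *t, so the proto-segment is *t.
This points to *getul. Verify forward in each daughter:
Bamolish: *getul > getol > gedol  (by vowel merger, intervocalic voicing)
Ansolen: *getul
  getul (rule 1 does not apply)
  getul → ketul   [unconditioned shift]
  ketul → kedul   [intervocalic voicing]
  giving Ansolen kedul.
Only *getul yields all of Bamolish gedol, Ansolen kedul.

*getul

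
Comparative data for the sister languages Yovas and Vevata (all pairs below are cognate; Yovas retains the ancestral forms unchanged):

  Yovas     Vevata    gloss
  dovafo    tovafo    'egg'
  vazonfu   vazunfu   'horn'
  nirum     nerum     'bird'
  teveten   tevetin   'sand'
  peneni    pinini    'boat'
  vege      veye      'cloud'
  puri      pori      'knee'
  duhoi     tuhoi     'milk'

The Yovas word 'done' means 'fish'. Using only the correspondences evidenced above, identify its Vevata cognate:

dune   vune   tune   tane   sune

tune

dovafo ~ tovafo — Yovas d corresponds to Vevata t word-initially before a back vowel.
vazonfu ~ vazunfu — Yovas o corresponds to Vevata u after a consonant, before a nasal.
Applying these to Yovas 'done':
  done → tone   (d→t word-initially before a back vowel)
  tone → tune   (o→u after a consonant, before a nasal)
So the Vevata cognate is 'tune'.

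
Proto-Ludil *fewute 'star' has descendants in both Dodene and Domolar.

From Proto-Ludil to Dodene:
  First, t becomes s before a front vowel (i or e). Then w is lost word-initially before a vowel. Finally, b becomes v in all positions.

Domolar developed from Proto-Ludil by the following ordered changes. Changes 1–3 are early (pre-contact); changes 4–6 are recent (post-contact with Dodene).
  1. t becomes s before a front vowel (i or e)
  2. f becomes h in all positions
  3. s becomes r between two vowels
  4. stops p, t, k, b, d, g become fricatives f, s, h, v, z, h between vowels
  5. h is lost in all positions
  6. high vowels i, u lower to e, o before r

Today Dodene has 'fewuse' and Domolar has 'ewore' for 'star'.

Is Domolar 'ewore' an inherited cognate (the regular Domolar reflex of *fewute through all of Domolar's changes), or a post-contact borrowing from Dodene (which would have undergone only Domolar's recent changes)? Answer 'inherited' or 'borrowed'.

If inherited, *fewute would pass through all of Domolar's changes:
Domolar: *fewute > fewuse > hewuse > hewure > ewure > ewore  (by palatalisation, unconditioned shift, rhotacism, h-loss, pre-rhotic lowering)
If borrowed from Dodene 'fewuse' after the early changes, it would undergo only the recent ones:
  rule 4 (intervocalic lenition): no change (fewuse)
  rule 5 (h-loss): no change (fewuse)
  rule 6 (pre-rhotic lowering): no change (fewuse)
  ⇒ as a loan: fewuse
Domolar 'ewore' matches the inherited outcome exactly, so it is an inherited cognate, not a loan.

inherited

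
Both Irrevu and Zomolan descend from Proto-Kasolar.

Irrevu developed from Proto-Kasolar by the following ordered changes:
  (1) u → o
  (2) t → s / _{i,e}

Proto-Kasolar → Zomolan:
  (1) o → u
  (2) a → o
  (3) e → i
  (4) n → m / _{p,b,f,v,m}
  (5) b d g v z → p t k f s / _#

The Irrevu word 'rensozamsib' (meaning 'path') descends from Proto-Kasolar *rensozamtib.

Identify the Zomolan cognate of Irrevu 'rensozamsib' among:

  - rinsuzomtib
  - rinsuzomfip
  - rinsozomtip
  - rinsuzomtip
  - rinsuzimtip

Zomolan: *rensozamtib > rensuzamtib > rensuzomtib > rinsuzomtib > rinsuzomtip  (by vowel merger, vowel merger, vowel merger, final devoicing)
Only 'rinsuzomtip' matches the regular Zomolan development of *rensozamtib.

rinsuzomtip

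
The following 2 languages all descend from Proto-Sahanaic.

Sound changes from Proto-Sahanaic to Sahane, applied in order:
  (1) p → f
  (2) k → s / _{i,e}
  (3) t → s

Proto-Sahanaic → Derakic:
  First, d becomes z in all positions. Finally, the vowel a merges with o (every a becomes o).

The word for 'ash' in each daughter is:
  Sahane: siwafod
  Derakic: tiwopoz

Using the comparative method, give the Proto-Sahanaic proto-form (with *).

*tiwapod

Position 5: Sahane has f, Derakic has p. Derakic preserves p here (none of its changes turn any other segment into p), so the proto-segment is *p.
Position 7: Sahane has d, Derakic has z. Sahane preserves d here (none of its changes turn any other segment into d), so the proto-segment is *d.
This points to *tiwapod. Verify forward in each daughter:
Sahane: *tiwapod > tiwafod > siwafod  (by unconditioned shift, unconditioned shift)
Derakic: *tiwapod > tiwapoz > tiwopoz  (by unconditioned shift, vowel merger)
Only *tiwapod yields all of Sahane siwafod, Derakic tiwopoz.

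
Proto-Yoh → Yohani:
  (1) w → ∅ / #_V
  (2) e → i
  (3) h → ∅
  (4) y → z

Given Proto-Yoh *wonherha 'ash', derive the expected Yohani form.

onira

Yohani: *wonherha > onherha > onhirha > onira  (by glide loss, vowel merger, h-loss)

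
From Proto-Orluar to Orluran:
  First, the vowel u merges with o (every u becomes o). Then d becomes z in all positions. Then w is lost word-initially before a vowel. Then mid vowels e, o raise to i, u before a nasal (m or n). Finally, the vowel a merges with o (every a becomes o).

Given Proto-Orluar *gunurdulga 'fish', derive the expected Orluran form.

Orluran: start from *gunurdulga.
  rule 1 (vowel merger): gunurdulga → gonordolga
  rule 2 (unconditioned shift): gonordolga → gonorzolga
  rule 3: no change — gonorzolga
  rule 4 (pre-nasal raising): gonorzolga → gunorzolga
  rule 5 (vowel merger): gunorzolga → gunorzolgo
  ⇒ Orluran gunorzolgo

gunorzolgo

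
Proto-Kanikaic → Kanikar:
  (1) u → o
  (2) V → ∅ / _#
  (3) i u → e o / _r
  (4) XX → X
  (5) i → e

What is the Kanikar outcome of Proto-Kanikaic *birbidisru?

berbedesr

Kanikar: *birbidisru > birbidisro > birbidisr > berbidisr > berbedesr  (by vowel merger, apocope, pre-rhotic lowering, vowel merger)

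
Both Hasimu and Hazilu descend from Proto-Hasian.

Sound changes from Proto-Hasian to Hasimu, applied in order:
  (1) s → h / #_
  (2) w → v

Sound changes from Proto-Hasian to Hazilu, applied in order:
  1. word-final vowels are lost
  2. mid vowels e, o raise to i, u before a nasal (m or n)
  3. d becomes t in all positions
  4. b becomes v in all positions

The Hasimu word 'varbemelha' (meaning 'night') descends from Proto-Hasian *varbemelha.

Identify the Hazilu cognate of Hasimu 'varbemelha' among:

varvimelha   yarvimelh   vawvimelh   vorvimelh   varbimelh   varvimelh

varvimelh

Hazilu: start from *varbemelha.
  rule 1 (apocope): varbemelha → varbemelh
  rule 2 (pre-nasal raising): varbemelh → varbimelh
  rule 3: no change — varbimelh
  rule 4 (unconditioned shift): varbimelh → varvimelh
  ⇒ Hazilu varvimelh
Among the options, 'varvimelh' alone shows every Hazilu change applied in order.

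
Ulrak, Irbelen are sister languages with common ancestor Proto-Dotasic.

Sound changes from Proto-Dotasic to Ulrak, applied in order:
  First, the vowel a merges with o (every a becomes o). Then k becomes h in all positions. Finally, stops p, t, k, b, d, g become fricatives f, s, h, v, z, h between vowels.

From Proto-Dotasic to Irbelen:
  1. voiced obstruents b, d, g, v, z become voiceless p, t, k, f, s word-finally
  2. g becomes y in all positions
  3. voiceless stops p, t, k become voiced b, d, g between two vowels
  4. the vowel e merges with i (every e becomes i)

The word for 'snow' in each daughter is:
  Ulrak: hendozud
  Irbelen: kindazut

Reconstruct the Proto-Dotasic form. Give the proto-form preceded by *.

*kendazud

Position 8: Ulrak has d, Irbelen has t. Ulrak preserves d here (none of its changes turn any other segment into d), so the proto-segment is *d.
Position 1: Ulrak has h, Irbelen has k. Taking the neighbouring segments as reconstructed: Ulrak h could go back to *k or *h; Irbelen k can only go back to *k — the one source consistent with every daughter is *k.
Verify the candidate proto-form against each daughter:
Ulrak: *kendazud
  kendazud → kendozud   [vowel merger]
  kendozud → hendozud   [unconditioned shift]
  hendozud (rule 3 does not apply)
  giving Ulrak hendozud.
Irbelen: start from *kendazud.
  rule 1 (final devoicing): kendazud → kendazut
  rule 2: no change — kendazut
  rule 3: no change — kendazut
  rule 4 (vowel merger): kendazut → kindazut
  ⇒ Irbelen kindazut
Only *kendazud yields all of Ulrak hendozud, Irbelen kindazut.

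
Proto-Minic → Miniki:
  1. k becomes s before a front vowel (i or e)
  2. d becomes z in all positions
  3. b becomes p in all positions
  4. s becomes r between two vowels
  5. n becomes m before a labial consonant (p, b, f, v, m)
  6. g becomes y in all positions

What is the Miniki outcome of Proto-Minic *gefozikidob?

Miniki: *gefozikidob
  gefozikidob → gefozisidob   [palatalisation]
  gefozisidob → gefozisizob   [unconditioned shift]
  gefozisizob → gefozisizop   [unconditioned shift]
  gefozisizop → gefozirizop   [rhotacism]
  gefozirizop (rule 5 does not apply)
  gefozirizop → yefozirizop   [unconditioned shift]
  giving Miniki yefozirizop.

yefozirizop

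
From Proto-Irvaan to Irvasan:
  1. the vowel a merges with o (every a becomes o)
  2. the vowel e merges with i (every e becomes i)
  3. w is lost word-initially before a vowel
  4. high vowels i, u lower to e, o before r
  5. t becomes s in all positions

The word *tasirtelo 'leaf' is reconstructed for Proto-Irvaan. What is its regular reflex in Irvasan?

sosersilo

Irvasan: *tasirtelo
  tasirtelo → tosirtelo   [vowel merger]
  tosirtelo → tosirtilo   [vowel merger]
  tosirtilo (rule 3 does not apply)
  tosirtilo → tosertilo   [pre-rhotic lowering]
  tosertilo → sosersilo   [unconditioned shift]
  giving Irvasan sosersilo.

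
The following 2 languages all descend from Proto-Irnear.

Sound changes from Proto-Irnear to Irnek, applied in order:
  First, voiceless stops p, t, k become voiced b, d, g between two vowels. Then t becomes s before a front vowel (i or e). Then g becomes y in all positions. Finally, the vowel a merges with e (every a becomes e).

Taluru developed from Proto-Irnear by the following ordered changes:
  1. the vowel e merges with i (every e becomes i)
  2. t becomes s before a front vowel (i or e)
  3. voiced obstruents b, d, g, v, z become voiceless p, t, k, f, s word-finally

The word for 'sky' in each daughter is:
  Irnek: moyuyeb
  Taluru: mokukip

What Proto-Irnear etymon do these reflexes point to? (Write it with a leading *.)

*mokukeb

Position 5: Irnek has y, Taluru has k. Taking the neighbouring segments as reconstructed: Irnek y could go back to *k or *g or *y; Taluru k can only go back to *k — the one source consistent with every daughter is *k.
Position 6: Irnek has e, Taluru has i. Taking the neighbouring segments as reconstructed: Irnek e could go back to *a or *e; Taluru i could go back to *e or *i — the one source consistent with every daughter is *e.
This points to *mokukeb. Verify forward in each daughter:
Irnek: *mokukeb
  mokukeb → mogugeb   [intervocalic voicing]
  mogugeb (rule 2 does not apply)
  mogugeb → moyuyeb   [unconditioned shift]
  moyuyeb (rule 4 does not apply)
  giving Irnek moyuyeb.
Taluru: start from *mokukeb.
  rule 1 (vowel merger): mokukeb → mokukib
  rule 2: no change — mokukib
  rule 3 (final devoicing): mokukib → mokukip
  ⇒ Taluru mokukip
*mokukeb is the unique common source.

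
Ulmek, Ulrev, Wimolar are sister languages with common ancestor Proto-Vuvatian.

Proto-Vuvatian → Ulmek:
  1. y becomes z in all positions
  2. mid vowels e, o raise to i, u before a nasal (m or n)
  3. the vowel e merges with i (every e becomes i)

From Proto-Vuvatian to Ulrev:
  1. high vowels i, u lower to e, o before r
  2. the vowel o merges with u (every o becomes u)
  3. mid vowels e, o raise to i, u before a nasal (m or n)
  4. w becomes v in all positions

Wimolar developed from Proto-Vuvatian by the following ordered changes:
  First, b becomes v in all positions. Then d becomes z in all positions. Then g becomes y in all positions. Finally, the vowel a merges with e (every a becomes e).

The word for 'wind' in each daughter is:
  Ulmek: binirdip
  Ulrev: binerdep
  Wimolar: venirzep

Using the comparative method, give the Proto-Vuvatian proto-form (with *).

*benirdep

Position 7: Ulmek has i, Ulrev has e, Wimolar has e. Taking the neighbouring segments as reconstructed: Ulmek i could go back to *e or *i; Ulrev e can only go back to *e; Wimolar e could go back to *a or *e — the one source consistent with every daughter is *e.
Position 2: Ulmek has i, Ulrev has i, Wimolar has e. Taking the neighbouring segments as reconstructed: Ulmek i could go back to *e or *i; Ulrev i could go back to *e or *i; Wimolar e could go back to *a or *e — the one source consistent with every daughter is *e.
This points to *benirdep. Verify forward in each daughter:
Ulmek: start from *benirdep.
  rule 1: no change — benirdep
  rule 2 (pre-nasal raising): benirdep → binirdep
  rule 3 (vowel merger): binirdep → binirdip
  ⇒ Ulmek binirdip
Ulrev: start from *benirdep.
  rule 1 (pre-rhotic lowering): benirdep → benerdep
  rule 2: no change — benerdep
  rule 3 (pre-nasal raising): benerdep → binerdep
  rule 4: no change — binerdep
  ⇒ Ulrev binerdep
Wimolar: start from *benirdep.
  rule 1 (unconditioned shift): benirdep → venirdep
  rule 2 (unconditioned shift): venirdep → venirzep
  rule 3: no change — venirzep
  rule 4: no change — venirzep
  ⇒ Wimolar venirzep
Only *benirdep yields all of Ulmek binirdip, Ulrev binerdep, Wimolar venirzep.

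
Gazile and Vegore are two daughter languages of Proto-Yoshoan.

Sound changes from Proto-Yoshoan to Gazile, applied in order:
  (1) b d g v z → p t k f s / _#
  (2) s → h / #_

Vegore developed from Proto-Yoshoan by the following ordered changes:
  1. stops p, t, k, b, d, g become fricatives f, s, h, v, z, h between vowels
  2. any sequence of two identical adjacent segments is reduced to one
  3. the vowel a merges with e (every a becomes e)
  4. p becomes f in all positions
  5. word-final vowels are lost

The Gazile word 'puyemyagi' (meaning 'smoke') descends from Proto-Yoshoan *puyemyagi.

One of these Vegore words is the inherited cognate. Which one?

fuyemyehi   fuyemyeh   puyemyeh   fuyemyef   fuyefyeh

fuyemyeh

Vegore: *puyemyagi
  puyemyagi → puyemyahi   [intervocalic lenition]
  puyemyahi (rule 2 does not apply)
  puyemyahi → puyemyehi   [vowel merger]
  puyemyehi → fuyemyehi   [unconditioned shift]
  fuyemyehi → fuyemyeh   [apocope]
  giving Vegore fuyemyeh.
The other candidates each miss or misapply at least one Vegore change.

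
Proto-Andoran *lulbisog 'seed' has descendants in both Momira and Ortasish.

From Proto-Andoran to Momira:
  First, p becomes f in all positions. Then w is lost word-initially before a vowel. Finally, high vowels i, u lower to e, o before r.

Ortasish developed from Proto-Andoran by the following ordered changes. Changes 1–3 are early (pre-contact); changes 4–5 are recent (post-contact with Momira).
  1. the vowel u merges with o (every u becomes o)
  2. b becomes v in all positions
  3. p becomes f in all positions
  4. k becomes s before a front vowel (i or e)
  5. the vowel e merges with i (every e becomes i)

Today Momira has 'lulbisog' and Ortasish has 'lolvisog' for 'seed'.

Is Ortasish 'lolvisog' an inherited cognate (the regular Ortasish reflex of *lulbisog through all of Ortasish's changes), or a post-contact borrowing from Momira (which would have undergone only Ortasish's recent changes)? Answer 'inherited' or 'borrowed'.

If inherited, *lulbisog would pass through all of Ortasish's changes:
Ortasish: *lulbisog > lolbisog > lolvisog  (by vowel merger, unconditioned shift)
If borrowed from Momira 'lulbisog' after the early changes, it would undergo only the recent ones:
  rule 4 (palatalisation): no change (lulbisog)
  rule 5 (vowel merger): no change (lulbisog)
  ⇒ as a loan: lulbisog
Ortasish 'lolvisog' matches the inherited outcome exactly, so it is an inherited cognate, not a loan.

inherited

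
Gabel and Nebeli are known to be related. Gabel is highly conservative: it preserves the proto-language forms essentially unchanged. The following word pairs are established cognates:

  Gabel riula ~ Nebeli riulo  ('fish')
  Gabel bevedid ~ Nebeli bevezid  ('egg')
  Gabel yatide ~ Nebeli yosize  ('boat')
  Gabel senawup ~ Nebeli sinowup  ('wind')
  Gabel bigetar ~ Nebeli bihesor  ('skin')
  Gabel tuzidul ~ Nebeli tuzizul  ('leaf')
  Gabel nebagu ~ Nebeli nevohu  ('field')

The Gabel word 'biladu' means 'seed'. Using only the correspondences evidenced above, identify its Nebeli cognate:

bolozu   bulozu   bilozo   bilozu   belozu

bilozu

yatide ~ yosize, senawup ~ sinowup — Gabel a corresponds to Nebeli o after a consonant, before a consonant other than r, m, n, p, b, f, v.
tuzidul ~ tuzizul — Gabel d corresponds to Nebeli z between vowels (before a back vowel).
Applying these to Gabel 'biladu':
  biladu → bilodu   (a→o after a consonant, before a consonant other than r, m, n, p, b, f, v)
  bilodu → bilozu   (d→z between vowels (before a back vowel))
So the Nebeli cognate is 'bilozu'.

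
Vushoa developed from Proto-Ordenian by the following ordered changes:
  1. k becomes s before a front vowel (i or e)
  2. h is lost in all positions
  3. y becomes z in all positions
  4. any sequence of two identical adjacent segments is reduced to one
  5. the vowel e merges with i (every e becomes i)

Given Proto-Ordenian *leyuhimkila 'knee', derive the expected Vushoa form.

Vushoa: *leyuhimkila > leyuhimsila > leyuimsila > lezuimsila > lizuimsila  (by palatalisation, h-loss, unconditioned shift, vowel merger)

lizuimsila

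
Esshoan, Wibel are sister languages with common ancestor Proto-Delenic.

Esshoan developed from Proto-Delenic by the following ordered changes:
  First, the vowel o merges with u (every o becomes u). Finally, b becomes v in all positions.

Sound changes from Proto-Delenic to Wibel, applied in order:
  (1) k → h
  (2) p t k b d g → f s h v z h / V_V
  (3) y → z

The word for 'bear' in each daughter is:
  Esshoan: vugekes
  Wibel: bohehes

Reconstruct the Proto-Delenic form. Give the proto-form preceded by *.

*bogekes

Position 5: Esshoan has k, Wibel has h. Esshoan preserves k here (none of its changes turn any other segment into k), so the proto-segment is *k.
Position 1: Esshoan has v, Wibel has b. Wibel preserves b here (none of its changes turn any other segment into b), so the proto-segment is *b.
Continuing position by position gives *bogekes; check it forward:
Esshoan: start from *bogekes.
  rule 1 (vowel merger): bogekes → bugekes
  rule 2 (unconditioned shift): bugekes → vugekes
  ⇒ Esshoan vugekes
Wibel: *bogekes
  bogekes → bogehes   [unconditioned shift]
  bogehes → bohehes   [intervocalic lenition]
  bohehes (rule 3 does not apply)
  giving Wibel bohehes.
No other proto-form is consistent with every reflex, so the reconstruction is *bogekes.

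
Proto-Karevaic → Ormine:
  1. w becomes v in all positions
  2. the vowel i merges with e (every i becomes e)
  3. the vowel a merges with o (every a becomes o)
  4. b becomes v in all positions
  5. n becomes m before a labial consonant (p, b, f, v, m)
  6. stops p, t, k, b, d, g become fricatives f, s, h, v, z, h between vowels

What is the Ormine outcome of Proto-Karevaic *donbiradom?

Ormine: *donbiradom
  donbiradom (rule 1 does not apply)
  donbiradom → donberadom   [vowel merger]
  donberadom → donberodom   [vowel merger]
  donberodom → donverodom   [unconditioned shift]
  donverodom → domverodom   [nasal place assimilation]
  domverodom → domverozom   [intervocalic lenition]
  giving Ormine domverozom.

domverozom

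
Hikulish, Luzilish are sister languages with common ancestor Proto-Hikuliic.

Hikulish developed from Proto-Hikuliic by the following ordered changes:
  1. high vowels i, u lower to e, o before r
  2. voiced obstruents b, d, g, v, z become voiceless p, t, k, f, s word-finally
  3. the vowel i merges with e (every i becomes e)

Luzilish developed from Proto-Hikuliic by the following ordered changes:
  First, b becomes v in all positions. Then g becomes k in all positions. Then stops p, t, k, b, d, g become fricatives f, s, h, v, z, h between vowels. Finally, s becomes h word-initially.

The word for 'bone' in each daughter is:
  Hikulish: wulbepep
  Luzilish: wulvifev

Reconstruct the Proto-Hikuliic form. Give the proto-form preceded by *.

Position 6: Hikulish has p, Luzilish has f. Taking the neighbouring segments as reconstructed: Hikulish p can only go back to *p; Luzilish f could go back to *p or *f — the one source consistent with every daughter is *p.
Position 4: Hikulish has b, Luzilish has v. Hikulish preserves b here (none of its changes turn any other segment into b), so the proto-segment is *b.
This points to *wulbipeb. Verify forward in each daughter:
Hikulish: start from *wulbipeb.
  rule 1: no change — wulbipeb
  rule 2 (final devoicing): wulbipeb → wulbipep
  rule 3 (vowel merger): wulbipep → wulbepep
  ⇒ Hikulish wulbepep
Luzilish: *wulbipeb > wulvipev > wulvifev  (by unconditioned shift, intervocalic lenition)
Only *wulbipeb yields all of Hikulish wulbepep, Luzilish wulvifev.

*wulbipeb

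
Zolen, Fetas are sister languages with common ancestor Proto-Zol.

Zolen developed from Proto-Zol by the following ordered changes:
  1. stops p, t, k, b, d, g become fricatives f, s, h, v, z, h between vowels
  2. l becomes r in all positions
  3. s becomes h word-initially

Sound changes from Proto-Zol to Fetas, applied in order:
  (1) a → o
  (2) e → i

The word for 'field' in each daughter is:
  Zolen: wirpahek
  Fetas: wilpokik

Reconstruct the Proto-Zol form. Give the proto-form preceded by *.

Position 6: Zolen has h, Fetas has k. Fetas preserves k here (none of its changes turn any other segment into k), so the proto-segment is *k.
Position 5: Zolen has a, Fetas has o. Zolen preserves a here (none of its changes turn any other segment into a), so the proto-segment is *a.
Position 3: Zolen has r, Fetas has l. Fetas preserves l here (none of its changes turn any other segment into l), so the proto-segment is *l.
This points to *wilpakek. Verify forward in each daughter:
Zolen: start from *wilpakek.
  rule 1 (intervocalic lenition): wilpakek → wilpahek
  rule 2 (unconditioned shift): wilpahek → wirpahek
  rule 3: no change — wirpahek
  ⇒ Zolen wirpahek
Fetas: start from *wilpakek.
  rule 1 (vowel merger): wilpakek → wilpokek
  rule 2 (vowel merger): wilpokek → wilpokik
  ⇒ Fetas wilpokik
No other proto-form is consistent with every reflex, so the reconstruction is *wilpakek.

*wilpakek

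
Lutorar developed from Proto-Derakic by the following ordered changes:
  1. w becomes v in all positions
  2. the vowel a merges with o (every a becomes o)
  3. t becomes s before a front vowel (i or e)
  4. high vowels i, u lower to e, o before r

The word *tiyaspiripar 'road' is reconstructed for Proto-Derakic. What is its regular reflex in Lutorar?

Lutorar: start from *tiyaspiripar.
  rule 1: no change — tiyaspiripar
  rule 2 (vowel merger): tiyaspiripar → tiyospiripor
  rule 3 (palatalisation): tiyospiripor → siyospiripor
  rule 4 (pre-rhotic lowering): siyospiripor → siyosperipor
  ⇒ Lutorar siyosperipor

siyosperipor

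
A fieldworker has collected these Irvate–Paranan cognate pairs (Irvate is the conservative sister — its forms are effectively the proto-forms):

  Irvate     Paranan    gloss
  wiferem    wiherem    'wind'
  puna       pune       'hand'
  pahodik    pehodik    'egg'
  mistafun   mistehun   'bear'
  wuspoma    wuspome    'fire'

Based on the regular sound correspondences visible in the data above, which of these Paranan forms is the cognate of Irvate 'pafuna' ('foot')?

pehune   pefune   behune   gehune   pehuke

pehune

mistafun ~ mistehun — Irvate a corresponds to Paranan e after a consonant, before a labial obstruent.
mistafun ~ mistehun — Irvate f corresponds to Paranan h between vowels (before a back vowel).
puna ~ pune, wuspoma ~ wuspome — Irvate a corresponds to Paranan e word-finally.
Applying these to Irvate 'pafuna':
  pafuna → pefuna   (a→e after a consonant, before a labial obstruent)
  pefuna → pehuna   (f→h between vowels (before a back vowel))
  pehuna → pehune   (a→e word-finally)
So the Paranan cognate is 'pehune'.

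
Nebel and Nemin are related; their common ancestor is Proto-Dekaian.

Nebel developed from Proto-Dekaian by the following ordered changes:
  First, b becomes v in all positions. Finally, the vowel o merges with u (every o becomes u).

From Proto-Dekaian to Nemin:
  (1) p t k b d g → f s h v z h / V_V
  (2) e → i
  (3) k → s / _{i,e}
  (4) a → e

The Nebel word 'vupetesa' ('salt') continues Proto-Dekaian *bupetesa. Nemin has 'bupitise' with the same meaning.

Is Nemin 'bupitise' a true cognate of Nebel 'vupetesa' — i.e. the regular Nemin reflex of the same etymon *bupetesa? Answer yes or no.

no

Derive the expected Nemin reflex of *bupetesa:
Nemin: start from *bupetesa.
  rule 1 (intervocalic lenition): bupetesa → bufesesa
  rule 2 (vowel merger): bufesesa → bufisisa
  rule 3: no change — bufisisa
  rule 4 (vowel merger): bufisisa → bufisise
  ⇒ Nemin bufisise
The regular Nemin reflex would be 'bufisise', but the attested form is 'bupitise'. The correspondence is irregular, so they are not cognates (the Nemin form has a different source).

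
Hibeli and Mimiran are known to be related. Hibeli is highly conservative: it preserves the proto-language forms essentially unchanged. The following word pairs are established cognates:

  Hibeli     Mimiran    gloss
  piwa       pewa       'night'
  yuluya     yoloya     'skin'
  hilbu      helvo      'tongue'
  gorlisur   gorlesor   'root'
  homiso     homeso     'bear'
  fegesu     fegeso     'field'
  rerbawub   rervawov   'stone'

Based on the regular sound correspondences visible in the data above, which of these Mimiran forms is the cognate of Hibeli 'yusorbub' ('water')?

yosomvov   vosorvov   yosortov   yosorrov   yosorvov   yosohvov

yosorvov

yuluya ~ yoloya — Hibeli u corresponds to Mimiran o after a consonant, before a consonant other than r, m, n, p, b, f, v.
hilbu ~ helvo — Hibeli b corresponds to Mimiran v after a consonant, before a back vowel.
rerbawub ~ rervawov — Hibeli u corresponds to Mimiran o after a consonant, before a labial obstruent.
rerbawub ~ rervawov — Hibeli b corresponds to Mimiran v word-finally.
Applying these to Hibeli 'yusorbub':
  yusorbub → yosorbub   (u→o after a consonant, before a consonant other than r, m, n, p, b, f, v)
  yosorbub → yosorvub   (b→v after a consonant, before a back vowel)
  yosorvub → yosorvob   (u→o after a consonant, before a labial obstruent)
  yosorvob → yosorvov   (b→v word-finally)
So the Mimiran cognate is 'yosorvov'.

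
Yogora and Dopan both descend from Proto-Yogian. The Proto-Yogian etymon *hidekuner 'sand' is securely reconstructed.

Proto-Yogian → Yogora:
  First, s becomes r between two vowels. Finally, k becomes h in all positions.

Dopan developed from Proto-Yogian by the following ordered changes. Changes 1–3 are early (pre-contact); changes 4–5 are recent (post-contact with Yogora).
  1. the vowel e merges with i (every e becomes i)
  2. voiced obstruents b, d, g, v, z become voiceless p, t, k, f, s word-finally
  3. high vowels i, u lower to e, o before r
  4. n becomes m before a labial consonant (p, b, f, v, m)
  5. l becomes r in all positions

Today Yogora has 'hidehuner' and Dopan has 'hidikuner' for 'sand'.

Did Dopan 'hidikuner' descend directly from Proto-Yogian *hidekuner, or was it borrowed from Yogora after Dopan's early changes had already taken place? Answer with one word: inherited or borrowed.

inherited

If inherited, *hidekuner would pass through all of Dopan's changes:
Dopan: *hidekuner > hidikunir > hidikuner  (by vowel merger, pre-rhotic lowering)
If borrowed from Yogora 'hidehuner' after the early changes, it would undergo only the recent ones:
  rule 4 (nasal place assimilation): no change (hidehuner)
  rule 5 (unconditioned shift): no change (hidehuner)
  ⇒ as a loan: hidehuner
Dopan 'hidikuner' matches the inherited outcome exactly, so it is an inherited cognate, not a loan.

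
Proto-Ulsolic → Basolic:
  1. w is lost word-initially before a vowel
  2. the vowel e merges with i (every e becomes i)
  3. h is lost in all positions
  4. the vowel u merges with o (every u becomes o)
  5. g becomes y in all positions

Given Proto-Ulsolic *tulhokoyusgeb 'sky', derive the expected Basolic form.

Basolic: *tulhokoyusgeb
  tulhokoyusgeb (rule 1 does not apply)
  tulhokoyusgeb → tulhokoyusgib   [vowel merger]
  tulhokoyusgib → tulokoyusgib   [h-loss]
  tulokoyusgib → tolokoyosgib   [vowel merger]
  tolokoyosgib → tolokoyosyib   [unconditioned shift]
  giving Basolic tolokoyosyib.

tolokoyosyib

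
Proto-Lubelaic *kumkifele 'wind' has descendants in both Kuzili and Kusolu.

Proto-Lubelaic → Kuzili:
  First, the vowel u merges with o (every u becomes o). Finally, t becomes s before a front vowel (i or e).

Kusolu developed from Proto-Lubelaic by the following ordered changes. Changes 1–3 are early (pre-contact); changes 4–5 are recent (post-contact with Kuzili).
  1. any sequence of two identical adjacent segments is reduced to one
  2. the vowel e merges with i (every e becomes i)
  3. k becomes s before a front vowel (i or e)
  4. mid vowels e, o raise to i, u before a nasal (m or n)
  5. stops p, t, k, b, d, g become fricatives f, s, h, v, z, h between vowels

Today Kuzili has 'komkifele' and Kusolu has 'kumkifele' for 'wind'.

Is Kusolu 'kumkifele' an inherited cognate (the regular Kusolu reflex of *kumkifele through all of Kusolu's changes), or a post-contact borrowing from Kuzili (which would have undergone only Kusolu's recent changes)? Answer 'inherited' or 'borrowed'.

If inherited, *kumkifele would pass through all of Kusolu's changes:
Kusolu: *kumkifele
  kumkifele (rule 1 does not apply)
  kumkifele → kumkifili   [vowel merger]
  kumkifili → kumsifili   [palatalisation]
  kumsifili (rule 4 does not apply)
  kumsifili (rule 5 does not apply)
  giving Kusolu kumsifili.
If borrowed from Kuzili 'komkifele' after the early changes, it would undergo only the recent ones:
  rule 4 (pre-nasal raising): komkifele → kumkifele
  rule 5 (intervocalic lenition): no change (kumkifele)
  ⇒ as a loan: kumkifele
Kusolu 'kumkifele' matches the loan outcome 'kumkifele', not the inherited 'kumsifili' — it skipped the early Kusolu changes, so it was borrowed from Kuzili.

borrowed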